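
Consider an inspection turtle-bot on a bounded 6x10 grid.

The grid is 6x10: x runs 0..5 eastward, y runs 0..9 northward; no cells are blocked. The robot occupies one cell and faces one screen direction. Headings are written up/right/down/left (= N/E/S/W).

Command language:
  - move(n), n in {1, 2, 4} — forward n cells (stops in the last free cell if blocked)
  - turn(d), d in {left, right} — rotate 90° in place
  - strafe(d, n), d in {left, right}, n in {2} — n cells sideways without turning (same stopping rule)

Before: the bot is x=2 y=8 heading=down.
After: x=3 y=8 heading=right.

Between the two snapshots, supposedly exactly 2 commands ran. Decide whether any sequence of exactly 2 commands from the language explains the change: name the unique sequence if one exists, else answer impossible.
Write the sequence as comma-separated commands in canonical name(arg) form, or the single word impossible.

turn(left), move(1)

key: position moved to (3,8) AND the heading swung to E — translation plus rotation needed
begin: x=2 y=8 heading=down
1. turn(left) → x=2 y=8 heading=right
2. move(1) → x=3 y=8 heading=right
uniquely the one of 49 2-step routes that fits.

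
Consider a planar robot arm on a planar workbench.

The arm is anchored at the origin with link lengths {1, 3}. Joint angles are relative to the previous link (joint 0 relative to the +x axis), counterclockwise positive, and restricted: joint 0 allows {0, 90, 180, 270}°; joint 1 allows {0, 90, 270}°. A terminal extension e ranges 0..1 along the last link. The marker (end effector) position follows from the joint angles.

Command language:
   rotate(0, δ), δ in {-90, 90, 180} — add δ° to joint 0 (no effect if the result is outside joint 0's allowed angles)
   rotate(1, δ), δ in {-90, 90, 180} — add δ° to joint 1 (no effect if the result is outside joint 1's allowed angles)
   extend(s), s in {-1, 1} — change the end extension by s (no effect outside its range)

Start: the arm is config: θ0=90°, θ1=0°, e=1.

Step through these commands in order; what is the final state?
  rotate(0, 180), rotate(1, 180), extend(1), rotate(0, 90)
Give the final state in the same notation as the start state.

begin: config: θ0=90°, θ1=0°, e=1
[1] after rotate(0, 180): config: θ0=270°, θ1=0°, e=1
[2] after rotate(1, 180): config: θ0=270°, θ1=0°, e=1
[3] after extend(1): config: θ0=270°, θ1=0°, e=1
[4] after rotate(0, 90): config: θ0=0°, θ1=0°, e=1

config: θ0=0°, θ1=0°, e=1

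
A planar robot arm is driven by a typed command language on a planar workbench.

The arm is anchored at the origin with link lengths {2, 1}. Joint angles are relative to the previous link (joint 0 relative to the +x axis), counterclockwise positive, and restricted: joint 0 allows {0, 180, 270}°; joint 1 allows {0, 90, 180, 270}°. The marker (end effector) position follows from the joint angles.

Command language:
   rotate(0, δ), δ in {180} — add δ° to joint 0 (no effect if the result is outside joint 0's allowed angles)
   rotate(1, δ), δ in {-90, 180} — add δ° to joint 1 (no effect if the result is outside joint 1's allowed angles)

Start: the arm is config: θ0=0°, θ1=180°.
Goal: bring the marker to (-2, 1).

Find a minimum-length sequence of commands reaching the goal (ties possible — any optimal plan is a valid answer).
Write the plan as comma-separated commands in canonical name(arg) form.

start: config: θ0=0°, θ1=180°
t=1 rotate(0, 180) ⇒ config: θ0=180°, θ1=180°
t=2 rotate(1, 180) ⇒ config: θ0=180°, θ1=0°
t=3 rotate(1, -90) ⇒ config: θ0=180°, θ1=270°
nothing shorter than 3 reaches the goal.

rotate(0, 180), rotate(1, 180), rotate(1, -90)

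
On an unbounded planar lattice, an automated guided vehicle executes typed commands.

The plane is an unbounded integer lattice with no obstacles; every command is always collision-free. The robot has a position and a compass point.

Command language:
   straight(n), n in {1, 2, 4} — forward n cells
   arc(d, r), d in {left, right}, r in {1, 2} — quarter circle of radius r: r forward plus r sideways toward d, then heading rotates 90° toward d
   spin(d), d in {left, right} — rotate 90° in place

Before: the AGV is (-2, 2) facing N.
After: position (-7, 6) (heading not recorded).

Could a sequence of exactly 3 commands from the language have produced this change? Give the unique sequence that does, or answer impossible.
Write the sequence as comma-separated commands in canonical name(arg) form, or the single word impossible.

arc(left, 2), straight(1), arc(right, 2)

key: order matters: swapping arc(left, 2) and arc(right, 2) lands elsewhere
start: (-2, 2) facing N
step 1 (arc(left, 2)): (-4, 4) facing W
step 2 (straight(1)): (-5, 4) facing W
step 3 (arc(right, 2)): (-7, 6) facing N
uniquely the one of 729 3-step routes that fits.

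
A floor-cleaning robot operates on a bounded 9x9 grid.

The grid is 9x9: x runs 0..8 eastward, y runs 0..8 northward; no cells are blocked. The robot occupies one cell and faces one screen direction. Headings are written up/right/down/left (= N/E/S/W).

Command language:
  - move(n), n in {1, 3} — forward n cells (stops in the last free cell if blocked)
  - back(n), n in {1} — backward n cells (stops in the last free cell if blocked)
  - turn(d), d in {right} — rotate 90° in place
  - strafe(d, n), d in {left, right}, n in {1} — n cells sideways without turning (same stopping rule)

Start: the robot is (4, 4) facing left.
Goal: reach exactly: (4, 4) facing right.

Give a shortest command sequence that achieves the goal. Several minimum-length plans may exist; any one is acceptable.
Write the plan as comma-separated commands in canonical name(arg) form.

initial: (4, 4) facing left
t=1 turn(right) ⇒ (4, 4) facing up
t=2 turn(right) ⇒ (4, 4) facing right
minimal: 2 command(s), checked below 2.

turn(right), turn(right)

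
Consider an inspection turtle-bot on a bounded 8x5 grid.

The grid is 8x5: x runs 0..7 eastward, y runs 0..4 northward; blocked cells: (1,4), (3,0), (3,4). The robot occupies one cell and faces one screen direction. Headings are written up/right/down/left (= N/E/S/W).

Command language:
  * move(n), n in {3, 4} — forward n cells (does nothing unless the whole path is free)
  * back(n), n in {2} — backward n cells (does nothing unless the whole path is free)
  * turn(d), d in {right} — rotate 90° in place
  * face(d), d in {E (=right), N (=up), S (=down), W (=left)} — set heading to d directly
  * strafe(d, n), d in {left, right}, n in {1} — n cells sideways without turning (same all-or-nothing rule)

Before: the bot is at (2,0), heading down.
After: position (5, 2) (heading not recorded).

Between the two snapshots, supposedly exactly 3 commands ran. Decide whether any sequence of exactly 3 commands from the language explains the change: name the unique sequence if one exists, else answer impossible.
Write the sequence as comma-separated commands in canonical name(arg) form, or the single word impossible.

back(2), face(E), move(3)

key: order matters: swapping back(2) and move(3) lands elsewhere
begin: at (2,0), heading down
[1] after back(2): at (2,2), heading down
[2] after face(E): at (2,2), heading right
[3] after move(3): at (5,2), heading right
no rival 3-sequence matches.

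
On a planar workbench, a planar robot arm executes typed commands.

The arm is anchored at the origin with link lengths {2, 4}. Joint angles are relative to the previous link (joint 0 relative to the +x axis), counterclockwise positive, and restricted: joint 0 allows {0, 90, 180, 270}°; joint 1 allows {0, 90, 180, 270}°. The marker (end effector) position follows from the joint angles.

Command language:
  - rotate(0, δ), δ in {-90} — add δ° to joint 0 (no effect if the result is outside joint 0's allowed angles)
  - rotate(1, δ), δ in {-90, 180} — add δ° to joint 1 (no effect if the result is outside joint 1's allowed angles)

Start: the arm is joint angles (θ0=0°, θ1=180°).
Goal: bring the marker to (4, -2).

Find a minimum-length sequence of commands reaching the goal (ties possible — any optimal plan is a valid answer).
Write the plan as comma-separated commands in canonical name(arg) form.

rotate(0, -90), rotate(1, -90)

initial: joint angles (θ0=0°, θ1=180°)
step 1 (rotate(0, -90)): joint angles (θ0=270°, θ1=180°)
step 2 (rotate(1, -90)): joint angles (θ0=270°, θ1=90°)
shorter routes all fall short; 2 is best.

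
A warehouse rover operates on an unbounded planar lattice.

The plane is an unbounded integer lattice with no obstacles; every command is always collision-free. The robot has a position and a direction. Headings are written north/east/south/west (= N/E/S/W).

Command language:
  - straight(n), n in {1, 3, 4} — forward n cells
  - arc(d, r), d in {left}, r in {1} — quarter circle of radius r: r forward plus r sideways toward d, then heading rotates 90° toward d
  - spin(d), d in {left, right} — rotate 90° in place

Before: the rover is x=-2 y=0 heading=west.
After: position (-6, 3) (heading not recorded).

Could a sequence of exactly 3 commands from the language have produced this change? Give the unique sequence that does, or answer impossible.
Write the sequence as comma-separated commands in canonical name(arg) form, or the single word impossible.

key: running straight(3) before straight(4) would end elsewhere — order is forced
from: x=-2 y=0 heading=west
t=1 straight(4) ⇒ x=-6 y=0 heading=west
t=2 spin(right) ⇒ x=-6 y=0 heading=north
t=3 straight(3) ⇒ x=-6 y=3 heading=north
no rival 3-sequence matches.

straight(4), spin(right), straight(3)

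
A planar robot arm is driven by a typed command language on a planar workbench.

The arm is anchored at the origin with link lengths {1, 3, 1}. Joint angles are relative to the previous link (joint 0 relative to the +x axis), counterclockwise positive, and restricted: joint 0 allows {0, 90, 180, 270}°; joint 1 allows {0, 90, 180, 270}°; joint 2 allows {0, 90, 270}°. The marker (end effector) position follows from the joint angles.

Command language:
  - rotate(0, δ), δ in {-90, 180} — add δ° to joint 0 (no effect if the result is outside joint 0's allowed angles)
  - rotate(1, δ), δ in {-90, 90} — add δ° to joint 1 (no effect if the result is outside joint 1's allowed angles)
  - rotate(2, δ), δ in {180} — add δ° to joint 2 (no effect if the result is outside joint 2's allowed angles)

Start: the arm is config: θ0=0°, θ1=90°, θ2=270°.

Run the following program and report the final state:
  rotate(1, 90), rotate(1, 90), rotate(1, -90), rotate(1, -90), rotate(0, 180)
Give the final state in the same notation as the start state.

config: θ0=180°, θ1=90°, θ2=270°

from: config: θ0=0°, θ1=90°, θ2=270°
step 1 (rotate(1, 90)): config: θ0=0°, θ1=180°, θ2=270°
step 2 (rotate(1, 90)): config: θ0=0°, θ1=270°, θ2=270°
step 3 (rotate(1, -90)): config: θ0=0°, θ1=180°, θ2=270°
step 4 (rotate(1, -90)): config: θ0=0°, θ1=90°, θ2=270°
step 5 (rotate(0, 180)): config: θ0=180°, θ1=90°, θ2=270°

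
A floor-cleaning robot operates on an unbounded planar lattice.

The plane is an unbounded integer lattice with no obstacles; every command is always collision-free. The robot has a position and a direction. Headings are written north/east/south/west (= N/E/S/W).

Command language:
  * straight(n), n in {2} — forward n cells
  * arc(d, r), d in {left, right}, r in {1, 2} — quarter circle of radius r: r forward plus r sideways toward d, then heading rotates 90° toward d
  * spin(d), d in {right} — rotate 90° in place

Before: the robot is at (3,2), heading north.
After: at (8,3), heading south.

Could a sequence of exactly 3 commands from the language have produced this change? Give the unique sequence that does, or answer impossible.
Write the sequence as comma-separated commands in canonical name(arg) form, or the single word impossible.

key: order matters: swapping arc(right, 2) and arc(right, 1) lands elsewhere
begin: at (3,2), heading north
[1] after arc(right, 2): at (5,4), heading east
[2] after straight(2): at (7,4), heading east
[3] after arc(right, 1): at (8,3), heading south
uniquely the one of 216 3-step routes that fits.

arc(right, 2), straight(2), arc(right, 1)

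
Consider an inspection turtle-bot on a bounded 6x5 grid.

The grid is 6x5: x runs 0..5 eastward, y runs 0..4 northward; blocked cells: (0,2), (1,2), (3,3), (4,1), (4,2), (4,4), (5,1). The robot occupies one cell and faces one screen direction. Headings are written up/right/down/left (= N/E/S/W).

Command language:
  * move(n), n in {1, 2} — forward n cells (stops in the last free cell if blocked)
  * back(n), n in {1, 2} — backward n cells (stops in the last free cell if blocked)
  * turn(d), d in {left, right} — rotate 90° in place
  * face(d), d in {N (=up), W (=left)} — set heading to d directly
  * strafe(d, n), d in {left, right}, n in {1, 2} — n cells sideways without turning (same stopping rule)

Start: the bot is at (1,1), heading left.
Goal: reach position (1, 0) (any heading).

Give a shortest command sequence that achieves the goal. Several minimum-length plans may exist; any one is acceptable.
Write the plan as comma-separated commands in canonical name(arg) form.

strafe(left, 2)

start: at (1,1), heading left
1. strafe(left, 2) → at (1,0), heading left
minimal: 1 command(s), checked below 1.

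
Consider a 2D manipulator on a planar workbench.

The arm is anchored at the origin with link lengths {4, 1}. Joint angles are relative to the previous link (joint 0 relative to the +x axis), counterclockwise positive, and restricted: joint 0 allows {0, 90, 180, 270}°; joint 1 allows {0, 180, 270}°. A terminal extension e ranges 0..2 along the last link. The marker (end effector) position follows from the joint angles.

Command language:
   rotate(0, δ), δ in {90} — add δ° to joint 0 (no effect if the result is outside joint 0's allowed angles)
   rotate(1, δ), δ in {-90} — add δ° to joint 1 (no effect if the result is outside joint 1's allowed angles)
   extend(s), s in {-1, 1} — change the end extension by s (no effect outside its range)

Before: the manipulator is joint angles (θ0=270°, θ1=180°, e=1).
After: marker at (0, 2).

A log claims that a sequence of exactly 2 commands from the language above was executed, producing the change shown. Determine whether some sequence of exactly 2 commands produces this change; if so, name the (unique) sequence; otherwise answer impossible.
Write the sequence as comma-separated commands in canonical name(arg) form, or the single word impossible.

rotate(0, 90), rotate(0, 90)

t0: joint angles (θ0=270°, θ1=180°, e=1)
[1] after rotate(0, 90): joint angles (θ0=0°, θ1=180°, e=1)
[2] after rotate(0, 90): joint angles (θ0=90°, θ1=180°, e=1)
uniquely the one of 16 2-step routes that fits.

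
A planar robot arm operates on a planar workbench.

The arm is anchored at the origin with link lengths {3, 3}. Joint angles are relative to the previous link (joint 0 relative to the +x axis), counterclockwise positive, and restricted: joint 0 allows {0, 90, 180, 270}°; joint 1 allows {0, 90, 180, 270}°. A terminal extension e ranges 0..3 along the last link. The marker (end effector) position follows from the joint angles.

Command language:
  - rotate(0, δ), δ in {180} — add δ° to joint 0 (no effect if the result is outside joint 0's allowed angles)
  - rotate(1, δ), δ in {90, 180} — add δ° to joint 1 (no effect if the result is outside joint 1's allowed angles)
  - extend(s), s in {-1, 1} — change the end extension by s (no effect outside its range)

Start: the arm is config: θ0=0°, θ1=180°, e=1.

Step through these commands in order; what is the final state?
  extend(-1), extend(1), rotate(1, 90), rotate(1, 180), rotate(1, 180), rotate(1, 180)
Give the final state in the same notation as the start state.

config: θ0=0°, θ1=90°, e=1

begin: config: θ0=0°, θ1=180°, e=1
[1] after extend(-1): config: θ0=0°, θ1=180°, e=0
[2] after extend(1): config: θ0=0°, θ1=180°, e=1
[3] after rotate(1, 90): config: θ0=0°, θ1=270°, e=1
[4] after rotate(1, 180): config: θ0=0°, θ1=90°, e=1
[5] after rotate(1, 180): config: θ0=0°, θ1=270°, e=1
[6] after rotate(1, 180): config: θ0=0°, θ1=90°, e=1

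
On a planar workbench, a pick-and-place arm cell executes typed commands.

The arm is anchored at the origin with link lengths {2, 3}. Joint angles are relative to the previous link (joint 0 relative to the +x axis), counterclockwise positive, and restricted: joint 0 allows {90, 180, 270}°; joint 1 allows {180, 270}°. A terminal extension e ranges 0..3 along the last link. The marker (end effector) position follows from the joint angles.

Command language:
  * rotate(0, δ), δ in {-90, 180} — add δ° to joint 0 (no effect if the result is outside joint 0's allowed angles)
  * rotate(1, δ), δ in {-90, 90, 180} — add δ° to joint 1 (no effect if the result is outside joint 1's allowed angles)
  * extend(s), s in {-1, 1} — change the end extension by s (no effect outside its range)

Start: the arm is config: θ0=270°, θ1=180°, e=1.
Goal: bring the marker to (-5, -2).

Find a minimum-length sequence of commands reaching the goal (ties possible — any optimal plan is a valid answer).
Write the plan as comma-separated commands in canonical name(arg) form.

from: config: θ0=270°, θ1=180°, e=1
1. extend(1) → config: θ0=270°, θ1=180°, e=2
2. rotate(1, 90) → config: θ0=270°, θ1=270°, e=2
no 1-step plan works, so 2 is optimal.

extend(1), rotate(1, 90)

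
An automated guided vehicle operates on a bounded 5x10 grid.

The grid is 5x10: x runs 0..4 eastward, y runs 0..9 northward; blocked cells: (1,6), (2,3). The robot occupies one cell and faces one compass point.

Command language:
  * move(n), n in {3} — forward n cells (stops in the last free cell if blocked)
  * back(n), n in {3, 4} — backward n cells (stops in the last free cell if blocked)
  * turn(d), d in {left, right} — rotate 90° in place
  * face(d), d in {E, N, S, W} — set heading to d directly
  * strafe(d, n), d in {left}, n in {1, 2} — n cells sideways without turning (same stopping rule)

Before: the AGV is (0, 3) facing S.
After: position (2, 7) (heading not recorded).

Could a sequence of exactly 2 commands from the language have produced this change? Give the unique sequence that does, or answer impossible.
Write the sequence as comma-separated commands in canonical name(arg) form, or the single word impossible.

back(4), strafe(left, 2)

key: running strafe(left, 2) before back(4) would end elsewhere — order is forced
initial: (0, 3) facing S
[1] after back(4): (0, 7) facing S
[2] after strafe(left, 2): (2, 7) facing S
no other 2-command option fits: unique.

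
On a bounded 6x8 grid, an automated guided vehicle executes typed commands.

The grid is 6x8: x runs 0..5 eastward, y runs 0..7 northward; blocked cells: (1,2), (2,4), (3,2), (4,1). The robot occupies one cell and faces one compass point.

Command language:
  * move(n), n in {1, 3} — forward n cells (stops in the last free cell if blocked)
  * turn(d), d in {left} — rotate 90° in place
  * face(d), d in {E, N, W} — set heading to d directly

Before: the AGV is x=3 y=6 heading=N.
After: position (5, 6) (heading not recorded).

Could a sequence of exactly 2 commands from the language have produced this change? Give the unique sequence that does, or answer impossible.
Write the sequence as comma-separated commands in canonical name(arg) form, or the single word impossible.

face(E), move(3)

key: running move(3) before face(E) would end elsewhere — order is forced
from: x=3 y=6 heading=N
[1] after face(E): x=3 y=6 heading=E
[2] after move(3): x=5 y=6 heading=E
all 36 alternatives checked — unique.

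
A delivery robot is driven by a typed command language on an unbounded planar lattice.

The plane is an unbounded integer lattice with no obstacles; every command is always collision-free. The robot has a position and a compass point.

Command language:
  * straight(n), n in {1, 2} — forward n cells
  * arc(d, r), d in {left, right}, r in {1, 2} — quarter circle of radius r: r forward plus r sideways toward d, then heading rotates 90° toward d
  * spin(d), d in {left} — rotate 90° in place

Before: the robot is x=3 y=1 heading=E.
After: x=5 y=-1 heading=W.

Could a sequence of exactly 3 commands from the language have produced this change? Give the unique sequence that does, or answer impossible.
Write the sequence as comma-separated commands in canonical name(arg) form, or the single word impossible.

key: position moved to (5,-1) AND the heading swung to W — translation plus rotation needed
initial: x=3 y=1 heading=E
t=1 straight(2) ⇒ x=5 y=1 heading=E
t=2 arc(right, 1) ⇒ x=6 y=0 heading=S
t=3 arc(right, 1) ⇒ x=5 y=-1 heading=W
no rival 3-sequence matches.

straight(2), arc(right, 1), arc(right, 1)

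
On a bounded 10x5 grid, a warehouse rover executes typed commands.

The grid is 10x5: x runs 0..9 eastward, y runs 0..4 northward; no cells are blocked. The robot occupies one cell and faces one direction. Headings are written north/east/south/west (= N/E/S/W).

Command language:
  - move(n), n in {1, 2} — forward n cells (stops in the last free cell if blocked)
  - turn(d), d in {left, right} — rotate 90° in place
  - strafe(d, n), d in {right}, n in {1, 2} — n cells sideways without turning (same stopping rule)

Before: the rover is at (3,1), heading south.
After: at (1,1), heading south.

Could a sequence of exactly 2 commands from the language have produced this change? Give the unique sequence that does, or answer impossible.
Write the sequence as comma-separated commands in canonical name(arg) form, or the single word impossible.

strafe(right, 1), strafe(right, 1)

key: still facing S at the end — nothing in the sequence rotates
t0: at (3,1), heading south
t=1 strafe(right, 1) ⇒ at (2,1), heading south
t=2 strafe(right, 1) ⇒ at (1,1), heading south
all 36 alternatives checked — unique.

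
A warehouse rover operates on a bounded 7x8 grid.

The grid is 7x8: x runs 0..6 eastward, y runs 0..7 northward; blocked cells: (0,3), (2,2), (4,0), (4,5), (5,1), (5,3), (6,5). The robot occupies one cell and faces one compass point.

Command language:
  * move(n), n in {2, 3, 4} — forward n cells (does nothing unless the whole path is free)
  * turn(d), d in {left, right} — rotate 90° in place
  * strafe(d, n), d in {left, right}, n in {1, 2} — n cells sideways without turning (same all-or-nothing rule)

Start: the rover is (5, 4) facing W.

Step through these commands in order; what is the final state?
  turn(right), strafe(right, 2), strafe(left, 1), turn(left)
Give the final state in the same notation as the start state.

start: (5, 4) facing W
[1] after turn(right): (5, 4) facing N
[2] after strafe(right, 2): (5, 4) facing N
[3] after strafe(left, 1): (4, 4) facing N
[4] after turn(left): (4, 4) facing W

(4, 4) facing W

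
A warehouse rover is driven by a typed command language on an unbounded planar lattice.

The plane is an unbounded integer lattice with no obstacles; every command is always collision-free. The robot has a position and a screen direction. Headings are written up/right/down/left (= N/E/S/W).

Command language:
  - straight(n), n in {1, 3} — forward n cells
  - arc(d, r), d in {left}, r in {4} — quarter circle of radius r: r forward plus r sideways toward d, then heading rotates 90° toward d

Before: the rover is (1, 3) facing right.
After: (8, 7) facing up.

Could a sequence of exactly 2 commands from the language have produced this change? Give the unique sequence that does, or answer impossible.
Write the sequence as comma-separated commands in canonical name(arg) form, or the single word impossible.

key: position moved to (8,7) AND the heading swung to N — translation plus rotation needed
from: (1, 3) facing right
step 1 (straight(3)): (4, 3) facing right
step 2 (arc(left, 4)): (8, 7) facing up
uniquely the one of 9 2-step routes that fits.

straight(3), arc(left, 4)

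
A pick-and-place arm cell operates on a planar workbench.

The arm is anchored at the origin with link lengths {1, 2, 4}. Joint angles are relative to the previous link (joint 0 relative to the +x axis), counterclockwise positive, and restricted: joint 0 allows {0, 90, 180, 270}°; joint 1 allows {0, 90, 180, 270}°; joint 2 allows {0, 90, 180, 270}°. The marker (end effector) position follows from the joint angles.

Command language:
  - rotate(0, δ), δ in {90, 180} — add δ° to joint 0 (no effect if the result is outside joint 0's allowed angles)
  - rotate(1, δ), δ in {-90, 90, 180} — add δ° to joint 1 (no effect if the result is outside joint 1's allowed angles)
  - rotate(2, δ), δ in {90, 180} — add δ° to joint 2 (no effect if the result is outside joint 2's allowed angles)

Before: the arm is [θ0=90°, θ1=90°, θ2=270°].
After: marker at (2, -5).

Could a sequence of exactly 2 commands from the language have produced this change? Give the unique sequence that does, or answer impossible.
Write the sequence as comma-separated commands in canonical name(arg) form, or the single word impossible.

rotate(0, 90), rotate(0, 90)

start: [θ0=90°, θ1=90°, θ2=270°]
t=1 rotate(0, 90) ⇒ [θ0=180°, θ1=90°, θ2=270°]
t=2 rotate(0, 90) ⇒ [θ0=270°, θ1=90°, θ2=270°]
uniquely the one of 49 2-step routes that fits.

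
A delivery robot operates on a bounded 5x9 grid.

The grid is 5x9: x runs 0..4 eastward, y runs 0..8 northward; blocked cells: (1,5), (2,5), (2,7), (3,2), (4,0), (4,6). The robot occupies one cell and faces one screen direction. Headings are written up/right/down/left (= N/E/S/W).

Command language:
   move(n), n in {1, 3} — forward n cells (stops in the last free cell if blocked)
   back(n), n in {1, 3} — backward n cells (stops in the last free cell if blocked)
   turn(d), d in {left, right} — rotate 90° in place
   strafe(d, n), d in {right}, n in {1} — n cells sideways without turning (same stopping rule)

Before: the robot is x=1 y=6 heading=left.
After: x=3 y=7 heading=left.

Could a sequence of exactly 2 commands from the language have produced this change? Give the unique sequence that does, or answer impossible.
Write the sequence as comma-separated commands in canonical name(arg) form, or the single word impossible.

key: back(3) is stopped early by the blocked cell at (4,6)
start: x=1 y=6 heading=left
1. back(3) → x=3 y=6 heading=left
2. strafe(right, 1) → x=3 y=7 heading=left
no other 2-command option fits: unique.

back(3), strafe(right, 1)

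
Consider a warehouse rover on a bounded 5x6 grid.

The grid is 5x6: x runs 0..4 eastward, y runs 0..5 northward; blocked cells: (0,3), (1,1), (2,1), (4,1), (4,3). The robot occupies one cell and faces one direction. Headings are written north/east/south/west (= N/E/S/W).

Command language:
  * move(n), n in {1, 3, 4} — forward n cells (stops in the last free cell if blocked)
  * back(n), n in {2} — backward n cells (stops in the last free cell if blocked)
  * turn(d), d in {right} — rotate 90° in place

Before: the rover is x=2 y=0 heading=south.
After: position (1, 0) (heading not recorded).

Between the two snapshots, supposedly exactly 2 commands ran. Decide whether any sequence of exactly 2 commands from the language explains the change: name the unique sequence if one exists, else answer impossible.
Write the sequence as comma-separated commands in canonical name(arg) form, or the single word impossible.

key: order matters: swapping turn(right) and move(1) lands elsewhere
start: x=2 y=0 heading=south
[1] after turn(right): x=2 y=0 heading=west
[2] after move(1): x=1 y=0 heading=west
no rival 2-sequence matches.

turn(right), move(1)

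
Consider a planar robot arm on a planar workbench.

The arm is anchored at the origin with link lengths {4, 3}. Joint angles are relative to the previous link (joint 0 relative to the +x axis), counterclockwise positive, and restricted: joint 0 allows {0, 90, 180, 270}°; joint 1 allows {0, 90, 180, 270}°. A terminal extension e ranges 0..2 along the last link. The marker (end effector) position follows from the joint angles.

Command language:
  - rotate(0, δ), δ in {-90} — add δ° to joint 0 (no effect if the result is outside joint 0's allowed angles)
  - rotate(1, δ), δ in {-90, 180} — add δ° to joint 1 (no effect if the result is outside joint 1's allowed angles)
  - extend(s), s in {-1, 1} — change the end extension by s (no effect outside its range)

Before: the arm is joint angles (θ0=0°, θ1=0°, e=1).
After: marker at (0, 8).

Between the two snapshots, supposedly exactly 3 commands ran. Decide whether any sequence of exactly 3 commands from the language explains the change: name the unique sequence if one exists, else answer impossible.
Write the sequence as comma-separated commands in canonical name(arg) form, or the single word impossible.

initial: joint angles (θ0=0°, θ1=0°, e=1)
t=1 rotate(0, -90) ⇒ joint angles (θ0=270°, θ1=0°, e=1)
t=2 rotate(0, -90) ⇒ joint angles (θ0=180°, θ1=0°, e=1)
t=3 rotate(0, -90) ⇒ joint angles (θ0=90°, θ1=0°, e=1)
no rival 3-sequence matches.

rotate(0, -90), rotate(0, -90), rotate(0, -90)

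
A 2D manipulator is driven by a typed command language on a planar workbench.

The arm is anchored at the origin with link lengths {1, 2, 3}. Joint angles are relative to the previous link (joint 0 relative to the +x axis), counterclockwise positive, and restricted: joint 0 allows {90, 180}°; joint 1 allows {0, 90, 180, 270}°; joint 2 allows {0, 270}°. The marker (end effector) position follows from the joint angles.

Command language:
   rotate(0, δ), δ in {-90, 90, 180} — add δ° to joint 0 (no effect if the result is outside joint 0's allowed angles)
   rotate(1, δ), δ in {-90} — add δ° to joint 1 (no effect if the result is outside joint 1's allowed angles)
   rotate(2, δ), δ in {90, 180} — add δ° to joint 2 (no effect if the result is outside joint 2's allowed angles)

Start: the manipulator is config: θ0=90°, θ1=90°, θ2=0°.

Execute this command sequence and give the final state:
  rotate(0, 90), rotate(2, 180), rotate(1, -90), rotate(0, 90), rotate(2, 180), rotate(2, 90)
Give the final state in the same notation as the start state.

begin: config: θ0=90°, θ1=90°, θ2=0°
[1] after rotate(0, 90): config: θ0=180°, θ1=90°, θ2=0°
[2] after rotate(2, 180): config: θ0=180°, θ1=90°, θ2=0°
[3] after rotate(1, -90): config: θ0=180°, θ1=0°, θ2=0°
[4] after rotate(0, 90): config: θ0=180°, θ1=0°, θ2=0°
[5] after rotate(2, 180): config: θ0=180°, θ1=0°, θ2=0°
[6] after rotate(2, 90): config: θ0=180°, θ1=0°, θ2=0°

config: θ0=180°, θ1=0°, θ2=0°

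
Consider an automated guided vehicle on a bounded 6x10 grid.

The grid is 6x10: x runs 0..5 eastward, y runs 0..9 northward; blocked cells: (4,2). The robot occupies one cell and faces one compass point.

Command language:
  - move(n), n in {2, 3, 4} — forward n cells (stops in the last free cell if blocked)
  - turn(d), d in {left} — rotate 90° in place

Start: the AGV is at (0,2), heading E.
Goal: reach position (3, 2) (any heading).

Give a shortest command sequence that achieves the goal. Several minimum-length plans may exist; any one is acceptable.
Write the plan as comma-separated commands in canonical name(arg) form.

move(4)

from: at (0,2), heading E
1. move(4) → at (3,2), heading E
nothing shorter than 1 reaches the goal.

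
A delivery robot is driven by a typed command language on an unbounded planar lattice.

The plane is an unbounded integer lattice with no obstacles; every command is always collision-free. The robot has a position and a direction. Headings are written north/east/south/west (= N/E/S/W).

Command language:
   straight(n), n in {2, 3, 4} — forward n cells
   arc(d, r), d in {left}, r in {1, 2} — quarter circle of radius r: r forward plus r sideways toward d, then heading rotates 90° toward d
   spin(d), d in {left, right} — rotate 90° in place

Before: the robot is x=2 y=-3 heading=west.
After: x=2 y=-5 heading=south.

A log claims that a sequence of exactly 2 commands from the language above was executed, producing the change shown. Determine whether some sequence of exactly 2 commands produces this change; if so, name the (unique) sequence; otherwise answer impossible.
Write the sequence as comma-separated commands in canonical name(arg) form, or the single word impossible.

key: order matters: swapping spin(left) and straight(2) lands elsewhere
begin: x=2 y=-3 heading=west
[1] after spin(left): x=2 y=-3 heading=south
[2] after straight(2): x=2 y=-5 heading=south
no other 2-command option fits: unique.

spin(left), straight(2)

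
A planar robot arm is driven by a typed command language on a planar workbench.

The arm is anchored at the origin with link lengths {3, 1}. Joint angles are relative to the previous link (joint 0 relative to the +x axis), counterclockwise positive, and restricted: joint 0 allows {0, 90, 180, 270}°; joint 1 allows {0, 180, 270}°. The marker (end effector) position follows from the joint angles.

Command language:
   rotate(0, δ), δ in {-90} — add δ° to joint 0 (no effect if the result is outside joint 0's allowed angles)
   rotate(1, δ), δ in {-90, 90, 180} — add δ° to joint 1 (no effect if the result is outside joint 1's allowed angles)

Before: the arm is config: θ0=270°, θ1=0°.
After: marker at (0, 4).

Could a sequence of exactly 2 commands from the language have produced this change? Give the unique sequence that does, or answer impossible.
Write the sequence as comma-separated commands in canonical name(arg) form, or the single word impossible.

rotate(0, -90), rotate(0, -90)

from: config: θ0=270°, θ1=0°
t=1 rotate(0, -90) ⇒ config: θ0=180°, θ1=0°
t=2 rotate(0, -90) ⇒ config: θ0=90°, θ1=0°
uniquely the one of 16 2-step routes that fits.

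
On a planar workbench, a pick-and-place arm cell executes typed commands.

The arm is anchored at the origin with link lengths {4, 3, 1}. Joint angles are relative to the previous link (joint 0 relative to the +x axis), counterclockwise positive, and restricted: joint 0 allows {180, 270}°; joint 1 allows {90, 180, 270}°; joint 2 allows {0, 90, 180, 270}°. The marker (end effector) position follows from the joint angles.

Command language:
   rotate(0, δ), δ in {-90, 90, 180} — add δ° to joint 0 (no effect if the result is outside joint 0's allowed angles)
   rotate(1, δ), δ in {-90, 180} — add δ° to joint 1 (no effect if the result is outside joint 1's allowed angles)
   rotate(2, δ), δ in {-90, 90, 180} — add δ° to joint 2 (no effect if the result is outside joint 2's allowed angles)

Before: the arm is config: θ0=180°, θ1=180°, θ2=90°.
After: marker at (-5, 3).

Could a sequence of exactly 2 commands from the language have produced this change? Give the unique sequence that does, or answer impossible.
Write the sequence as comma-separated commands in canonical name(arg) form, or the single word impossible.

rotate(1, -90), rotate(1, 180)

key: running rotate(1, 180) before rotate(1, -90) would end elsewhere — order is forced
initial: config: θ0=180°, θ1=180°, θ2=90°
[1] after rotate(1, -90): config: θ0=180°, θ1=90°, θ2=90°
[2] after rotate(1, 180): config: θ0=180°, θ1=270°, θ2=90°
no rival 2-sequence matches.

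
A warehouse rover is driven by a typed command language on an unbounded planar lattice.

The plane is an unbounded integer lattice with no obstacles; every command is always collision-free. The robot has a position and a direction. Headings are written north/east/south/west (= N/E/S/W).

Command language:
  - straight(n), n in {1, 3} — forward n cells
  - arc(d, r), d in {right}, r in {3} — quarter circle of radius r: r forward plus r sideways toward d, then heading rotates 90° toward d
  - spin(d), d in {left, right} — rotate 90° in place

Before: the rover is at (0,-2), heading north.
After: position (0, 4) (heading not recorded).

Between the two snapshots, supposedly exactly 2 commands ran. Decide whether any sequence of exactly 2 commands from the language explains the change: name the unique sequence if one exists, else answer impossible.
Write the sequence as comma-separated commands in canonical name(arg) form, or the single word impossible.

straight(3), straight(3)

start: at (0,-2), heading north
1. straight(3) → at (0,1), heading north
2. straight(3) → at (0,4), heading north
no other 2-command option fits: unique.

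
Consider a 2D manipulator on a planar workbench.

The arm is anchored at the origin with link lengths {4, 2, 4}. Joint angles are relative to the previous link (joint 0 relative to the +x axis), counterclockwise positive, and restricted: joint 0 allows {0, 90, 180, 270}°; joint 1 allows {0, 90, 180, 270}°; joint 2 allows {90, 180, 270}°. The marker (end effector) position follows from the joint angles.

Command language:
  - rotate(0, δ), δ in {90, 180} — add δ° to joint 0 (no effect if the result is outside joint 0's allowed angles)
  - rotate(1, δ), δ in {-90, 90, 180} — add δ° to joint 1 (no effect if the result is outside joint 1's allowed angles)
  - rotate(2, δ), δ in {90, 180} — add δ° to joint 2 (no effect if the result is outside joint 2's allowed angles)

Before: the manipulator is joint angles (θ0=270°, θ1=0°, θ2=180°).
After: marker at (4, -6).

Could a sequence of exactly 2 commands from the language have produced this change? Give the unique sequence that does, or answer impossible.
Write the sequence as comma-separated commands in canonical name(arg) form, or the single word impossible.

key: order matters: swapping rotate(2, 90) and rotate(2, 180) lands elsewhere
initial: joint angles (θ0=270°, θ1=0°, θ2=180°)
[1] after rotate(2, 90): joint angles (θ0=270°, θ1=0°, θ2=270°)
[2] after rotate(2, 180): joint angles (θ0=270°, θ1=0°, θ2=90°)
no other 2-command option fits: unique.

rotate(2, 90), rotate(2, 180)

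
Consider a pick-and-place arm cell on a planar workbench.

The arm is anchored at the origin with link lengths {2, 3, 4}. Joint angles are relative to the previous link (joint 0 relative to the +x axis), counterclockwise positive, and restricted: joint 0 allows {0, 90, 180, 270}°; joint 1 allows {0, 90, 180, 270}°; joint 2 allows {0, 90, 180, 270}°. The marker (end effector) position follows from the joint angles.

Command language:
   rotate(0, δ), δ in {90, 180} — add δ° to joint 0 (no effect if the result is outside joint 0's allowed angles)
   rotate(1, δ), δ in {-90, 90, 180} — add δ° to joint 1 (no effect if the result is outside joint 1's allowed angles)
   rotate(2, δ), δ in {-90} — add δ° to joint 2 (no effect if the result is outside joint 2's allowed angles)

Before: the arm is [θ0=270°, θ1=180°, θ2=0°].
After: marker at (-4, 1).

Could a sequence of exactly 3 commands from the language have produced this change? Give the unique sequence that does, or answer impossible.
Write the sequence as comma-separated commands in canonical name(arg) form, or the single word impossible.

rotate(2, -90), rotate(2, -90), rotate(2, -90)

t0: [θ0=270°, θ1=180°, θ2=0°]
[1] after rotate(2, -90): [θ0=270°, θ1=180°, θ2=270°]
[2] after rotate(2, -90): [θ0=270°, θ1=180°, θ2=180°]
[3] after rotate(2, -90): [θ0=270°, θ1=180°, θ2=90°]
all 216 alternatives checked — unique.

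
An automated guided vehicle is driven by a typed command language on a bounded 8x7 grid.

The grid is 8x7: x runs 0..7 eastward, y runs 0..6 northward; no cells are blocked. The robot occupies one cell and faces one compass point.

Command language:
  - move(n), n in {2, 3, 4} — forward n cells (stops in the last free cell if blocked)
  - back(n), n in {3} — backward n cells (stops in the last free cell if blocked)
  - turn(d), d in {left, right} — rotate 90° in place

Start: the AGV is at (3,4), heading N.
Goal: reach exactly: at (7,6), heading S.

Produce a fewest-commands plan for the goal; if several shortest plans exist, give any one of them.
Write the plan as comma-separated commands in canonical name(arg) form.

from: at (3,4), heading N
[1] after move(3): at (3,6), heading N
[2] after turn(right): at (3,6), heading E
[3] after move(4): at (7,6), heading E
[4] after turn(right): at (7,6), heading S
nothing shorter than 4 reaches the goal.

move(3), turn(right), move(4), turn(right)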